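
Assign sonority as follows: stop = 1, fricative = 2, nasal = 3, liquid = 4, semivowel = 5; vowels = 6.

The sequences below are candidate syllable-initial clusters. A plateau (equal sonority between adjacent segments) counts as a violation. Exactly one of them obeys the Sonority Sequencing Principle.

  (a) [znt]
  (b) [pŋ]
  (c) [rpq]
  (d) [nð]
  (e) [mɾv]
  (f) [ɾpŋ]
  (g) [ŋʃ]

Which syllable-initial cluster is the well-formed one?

b

(a) sonority 2-3-1: ill-formed.
(b) sonority 1-3: well-formed.
(c) sonority 4-1-1: ill-formed.
(d) sonority 3-2: ill-formed.
(e) sonority 3-4-2: ill-formed.
(f) sonority 4-1-3: ill-formed.
(g) sonority 3-2: ill-formed.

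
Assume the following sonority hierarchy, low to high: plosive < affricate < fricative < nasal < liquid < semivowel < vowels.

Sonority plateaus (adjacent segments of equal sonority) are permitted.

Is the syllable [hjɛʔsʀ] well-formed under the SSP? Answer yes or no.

Onset: /h/ is a fricative (sonority 3), /j/ is a semivowel (sonority 6); then the nucleus /ɛ/ (sonority 7).
Onset profile 3-6-7 — rises to the nucleus.
Coda: /ʔ/ is a plosive (sonority 1), /s/ is a fricative (sonority 3), /ʀ/ is a liquid (sonority 5).
Coda profile 7-1-3-5 — does not fall throughout.

no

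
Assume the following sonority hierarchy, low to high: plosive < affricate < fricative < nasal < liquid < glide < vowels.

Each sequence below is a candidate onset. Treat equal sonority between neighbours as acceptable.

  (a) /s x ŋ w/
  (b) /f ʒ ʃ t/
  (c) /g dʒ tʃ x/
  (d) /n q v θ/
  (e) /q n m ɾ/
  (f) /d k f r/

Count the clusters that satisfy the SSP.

(a) /s x ŋ w/: profile 3-3-4-6 — obeys.
(b) /f ʒ ʃ t/: profile 3-3-3-1 — violates.
(c) /g dʒ tʃ x/: profile 1-2-2-3 — obeys.
(d) /n q v θ/: profile 4-1-3-3 — violates.
(e) /q n m ɾ/: profile 1-4-4-5 — obeys.
(f) /d k f r/: profile 1-1-3-5 — obeys.

4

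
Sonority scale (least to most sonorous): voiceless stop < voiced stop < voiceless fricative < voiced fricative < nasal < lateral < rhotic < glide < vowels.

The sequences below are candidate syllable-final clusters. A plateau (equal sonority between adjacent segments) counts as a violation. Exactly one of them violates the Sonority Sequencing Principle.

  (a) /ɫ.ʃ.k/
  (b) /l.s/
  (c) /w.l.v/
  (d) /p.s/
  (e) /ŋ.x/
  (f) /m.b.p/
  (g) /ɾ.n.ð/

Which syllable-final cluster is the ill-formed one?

(a) 6-3-1 → obeys
(b) 6-3 → obeys
(c) 8-6-4 → obeys
(d) 1-3 → violates
(e) 5-3 → obeys
(f) 5-2-1 → obeys
(g) 7-5-4 → obeys

d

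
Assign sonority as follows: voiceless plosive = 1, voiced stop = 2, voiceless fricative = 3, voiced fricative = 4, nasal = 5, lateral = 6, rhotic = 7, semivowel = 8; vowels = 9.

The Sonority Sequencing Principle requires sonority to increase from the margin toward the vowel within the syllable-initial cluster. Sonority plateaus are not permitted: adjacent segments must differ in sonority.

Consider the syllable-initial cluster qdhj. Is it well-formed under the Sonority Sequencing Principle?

yes

/q/ is a voiceless plosive (sonority 1).
/d/ is a voiced stop (sonority 2).
/h/ is a voiceless fricative (sonority 3).
/j/ is a semivowel (sonority 8).
The profile 1-2-3-8 strictly rises, so the syllable-initial cluster satisfies the SSP.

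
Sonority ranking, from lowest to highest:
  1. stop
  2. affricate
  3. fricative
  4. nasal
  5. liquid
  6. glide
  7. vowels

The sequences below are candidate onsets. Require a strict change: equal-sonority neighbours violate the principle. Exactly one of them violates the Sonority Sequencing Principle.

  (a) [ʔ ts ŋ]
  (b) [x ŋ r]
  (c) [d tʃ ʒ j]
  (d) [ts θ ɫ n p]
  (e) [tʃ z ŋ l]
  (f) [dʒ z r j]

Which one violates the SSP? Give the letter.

(a) sonority 1-2-4: well-formed.
(b) sonority 3-4-5: well-formed.
(c) sonority 1-2-3-6: well-formed.
(d) sonority 2-3-5-4-1: ill-formed.
(e) sonority 2-3-4-5: well-formed.
(f) sonority 2-3-5-6: well-formed.

d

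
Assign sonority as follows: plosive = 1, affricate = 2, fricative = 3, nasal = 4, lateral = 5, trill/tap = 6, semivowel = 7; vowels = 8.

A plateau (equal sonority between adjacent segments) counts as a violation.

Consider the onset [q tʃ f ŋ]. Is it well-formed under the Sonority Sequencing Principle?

yes

/q/ is a plosive (sonority 1).
/tʃ/ is an affricate (sonority 2).
/f/ is a fricative (sonority 3).
/ŋ/ is a nasal (sonority 4).
The profile 1-2-3-4 strictly rises, so the onset satisfies the SSP.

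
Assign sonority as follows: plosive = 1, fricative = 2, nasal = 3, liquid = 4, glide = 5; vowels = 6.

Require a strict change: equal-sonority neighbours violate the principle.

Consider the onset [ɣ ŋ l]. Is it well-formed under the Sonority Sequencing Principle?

/ɣ/ is a fricative (sonority 2).
/ŋ/ is a nasal (sonority 3).
/l/ is a liquid (sonority 4).
The profile 2-3-4 strictly rises, so the onset satisfies the SSP.

yes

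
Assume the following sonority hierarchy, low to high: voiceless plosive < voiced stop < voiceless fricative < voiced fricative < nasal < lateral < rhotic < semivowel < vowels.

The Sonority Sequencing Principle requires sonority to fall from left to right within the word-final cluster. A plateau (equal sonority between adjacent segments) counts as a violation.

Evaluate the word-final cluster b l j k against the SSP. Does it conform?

/b/ — voiced stop, sonority 2.
/l/ — lateral, sonority 6.
/j/ — semivowel, sonority 8.
/k/ — voiceless plosive, sonority 1.
The profile is 2-6-8-1. Between /b/ (2) and /l/ (6) sonority does not fall, so the cluster violates the SSP.

no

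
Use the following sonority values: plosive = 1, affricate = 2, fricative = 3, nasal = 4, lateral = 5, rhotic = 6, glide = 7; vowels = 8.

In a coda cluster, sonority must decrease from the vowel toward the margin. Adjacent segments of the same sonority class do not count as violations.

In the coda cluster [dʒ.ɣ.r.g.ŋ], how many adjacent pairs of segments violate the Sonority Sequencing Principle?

/dʒ/ — affricate, sonority 2.
/ɣ/ — fricative, sonority 3.
/r/ — rhotic, sonority 6.
/g/ — plosive, sonority 1.
/ŋ/ — nasal, sonority 4.
/dʒ/→/ɣ/: 2→3 (does not fall) — violation.
/ɣ/→/r/: 3→6 (does not fall) — violation.
/r/→/g/: 6→1 (falls) — ok.
/g/→/ŋ/: 1→4 (does not fall) — violation.

3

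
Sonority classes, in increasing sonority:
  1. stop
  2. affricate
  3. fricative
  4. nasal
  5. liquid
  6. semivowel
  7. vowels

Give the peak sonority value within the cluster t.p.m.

4

/t/: stop = 1.
/p/: stop = 1.
/m/: nasal = 4.
The maximum is 4.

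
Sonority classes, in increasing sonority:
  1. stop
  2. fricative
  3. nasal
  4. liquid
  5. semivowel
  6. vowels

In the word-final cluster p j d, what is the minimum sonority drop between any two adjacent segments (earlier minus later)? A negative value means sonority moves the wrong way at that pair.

/p/ — stop, sonority 1.
/j/ — semivowel, sonority 5.
/d/ — stop, sonority 1.
/p/→/j/: change -4.
/j/→/d/: change +4.
Minimum = -4.

-4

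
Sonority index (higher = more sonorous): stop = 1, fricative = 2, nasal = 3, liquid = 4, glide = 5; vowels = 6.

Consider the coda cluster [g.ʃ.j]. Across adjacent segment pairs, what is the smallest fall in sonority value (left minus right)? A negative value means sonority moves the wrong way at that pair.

-3

/g/: stop = 1.
/ʃ/: fricative = 2.
/j/: glide = 5.
/g/→/ʃ/: change -1.
/ʃ/→/j/: change -3.
Minimum = -3.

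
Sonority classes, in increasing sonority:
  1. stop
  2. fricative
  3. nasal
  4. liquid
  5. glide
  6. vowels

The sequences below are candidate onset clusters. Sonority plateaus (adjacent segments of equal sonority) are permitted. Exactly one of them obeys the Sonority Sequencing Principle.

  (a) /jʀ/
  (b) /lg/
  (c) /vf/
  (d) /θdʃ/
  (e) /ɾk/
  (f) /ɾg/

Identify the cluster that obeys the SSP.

c

(a) 5-4 → violates
(b) 4-1 → violates
(c) 2-2 → obeys
(d) 2-1-2 → violates
(e) 4-1 → violates
(f) 4-1 → violates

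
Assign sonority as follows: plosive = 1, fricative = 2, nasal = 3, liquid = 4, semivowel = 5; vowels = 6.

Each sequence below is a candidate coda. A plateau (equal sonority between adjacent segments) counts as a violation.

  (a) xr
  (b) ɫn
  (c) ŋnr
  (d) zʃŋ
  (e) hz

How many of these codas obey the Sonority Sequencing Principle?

1

(a) 2-4 → violates
(b) 4-3 → obeys
(c) 3-3-4 → violates
(d) 2-2-3 → violates
(e) 2-2 → violates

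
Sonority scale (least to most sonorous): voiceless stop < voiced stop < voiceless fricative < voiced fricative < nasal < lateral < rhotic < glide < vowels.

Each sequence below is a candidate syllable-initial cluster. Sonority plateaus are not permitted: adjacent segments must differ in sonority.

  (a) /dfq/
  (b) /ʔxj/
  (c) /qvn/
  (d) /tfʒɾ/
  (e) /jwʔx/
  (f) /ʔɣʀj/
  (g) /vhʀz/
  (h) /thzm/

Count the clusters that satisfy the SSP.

5

(a) 2-3-1 → violates
(b) 1-3-8 → obeys
(c) 1-4-5 → obeys
(d) 1-3-4-7 → obeys
(e) 8-8-1-3 → violates
(f) 1-4-7-8 → obeys
(g) 4-3-7-4 → violates
(h) 1-3-4-5 → obeys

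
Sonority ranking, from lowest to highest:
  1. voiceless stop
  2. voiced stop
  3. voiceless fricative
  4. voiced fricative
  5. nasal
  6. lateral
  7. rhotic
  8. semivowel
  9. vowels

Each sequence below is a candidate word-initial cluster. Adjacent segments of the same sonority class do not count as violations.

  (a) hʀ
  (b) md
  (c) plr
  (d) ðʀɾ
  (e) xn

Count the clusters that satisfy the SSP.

(a) hʀ: profile 3-7 — obeys.
(b) md: profile 5-2 — violates.
(c) plr: profile 1-6-7 — obeys.
(d) ðʀɾ: profile 4-7-7 — obeys.
(e) xn: profile 3-5 — obeys.

4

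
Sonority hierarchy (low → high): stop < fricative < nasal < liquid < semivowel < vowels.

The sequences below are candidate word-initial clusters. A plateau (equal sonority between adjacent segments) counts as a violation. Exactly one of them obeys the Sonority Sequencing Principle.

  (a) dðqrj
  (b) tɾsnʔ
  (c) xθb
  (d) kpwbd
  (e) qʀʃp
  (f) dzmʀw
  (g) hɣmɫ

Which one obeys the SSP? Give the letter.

f

(a) sonority 1-2-1-4-5: ill-formed.
(b) sonority 1-4-2-3-1: ill-formed.
(c) sonority 2-2-1: ill-formed.
(d) sonority 1-1-5-1-1: ill-formed.
(e) sonority 1-4-2-1: ill-formed.
(f) sonority 1-2-3-4-5: well-formed.
(g) sonority 2-2-3-4: ill-formed.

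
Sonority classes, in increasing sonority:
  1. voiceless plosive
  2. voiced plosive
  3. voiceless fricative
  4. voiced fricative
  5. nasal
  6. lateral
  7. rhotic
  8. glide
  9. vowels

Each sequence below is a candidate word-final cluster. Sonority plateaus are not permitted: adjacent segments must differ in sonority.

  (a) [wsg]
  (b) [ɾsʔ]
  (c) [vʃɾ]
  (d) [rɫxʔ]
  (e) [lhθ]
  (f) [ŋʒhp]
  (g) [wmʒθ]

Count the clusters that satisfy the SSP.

(a) [wsg]: profile 8-3-2 — obeys.
(b) [ɾsʔ]: profile 7-3-1 — obeys.
(c) [vʃɾ]: profile 4-3-7 — violates.
(d) [rɫxʔ]: profile 7-6-3-1 — obeys.
(e) [lhθ]: profile 6-3-3 — violates.
(f) [ŋʒhp]: profile 5-4-3-1 — obeys.
(g) [wmʒθ]: profile 8-5-4-3 — obeys.

5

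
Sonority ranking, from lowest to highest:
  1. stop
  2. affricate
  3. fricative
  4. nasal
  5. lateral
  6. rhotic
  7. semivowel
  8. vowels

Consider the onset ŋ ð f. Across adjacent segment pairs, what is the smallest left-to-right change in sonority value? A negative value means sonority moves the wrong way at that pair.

-1

/ŋ/ — nasal, sonority 4.
/ð/ — fricative, sonority 3.
/f/ — fricative, sonority 3.
/ŋ/→/ð/: change -1.
/ð/→/f/: change +0.
Minimum = -1.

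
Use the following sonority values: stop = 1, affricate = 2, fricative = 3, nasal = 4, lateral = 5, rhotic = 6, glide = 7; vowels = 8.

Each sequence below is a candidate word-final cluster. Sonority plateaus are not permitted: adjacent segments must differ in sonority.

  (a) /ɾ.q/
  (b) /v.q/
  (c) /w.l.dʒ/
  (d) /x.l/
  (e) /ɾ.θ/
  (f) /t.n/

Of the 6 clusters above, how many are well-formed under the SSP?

4

(a) /ɾ.q/: profile 6-1 — obeys.
(b) /v.q/: profile 3-1 — obeys.
(c) /w.l.dʒ/: profile 7-5-2 — obeys.
(d) /x.l/: profile 3-5 — violates.
(e) /ɾ.θ/: profile 6-3 — obeys.
(f) /t.n/: profile 1-4 — violates.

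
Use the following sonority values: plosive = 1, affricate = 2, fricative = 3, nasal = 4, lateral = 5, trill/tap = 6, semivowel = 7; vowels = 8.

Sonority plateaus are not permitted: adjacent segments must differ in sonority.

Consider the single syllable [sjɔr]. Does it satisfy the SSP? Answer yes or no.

Onset: /s/ is a fricative (sonority 3), /j/ is a semivowel (sonority 7); then the nucleus /ɔ/ (sonority 8).
Onset profile 3-7-8 — rises to the nucleus.
Coda: /r/ is a trill/tap (sonority 6).
Coda profile 8-6 — falls from the nucleus.

yes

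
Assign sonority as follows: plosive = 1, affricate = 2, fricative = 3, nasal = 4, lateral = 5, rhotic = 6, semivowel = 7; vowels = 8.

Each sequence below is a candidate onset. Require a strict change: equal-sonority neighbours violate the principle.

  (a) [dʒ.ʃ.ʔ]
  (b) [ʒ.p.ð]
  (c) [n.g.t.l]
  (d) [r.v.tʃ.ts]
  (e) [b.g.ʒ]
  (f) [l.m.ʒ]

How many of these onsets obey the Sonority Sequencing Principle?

0

(a) [dʒ.ʃ.ʔ]: profile 2-3-1 — violates.
(b) [ʒ.p.ð]: profile 3-1-3 — violates.
(c) [n.g.t.l]: profile 4-1-1-5 — violates.
(d) [r.v.tʃ.ts]: profile 6-3-2-2 — violates.
(e) [b.g.ʒ]: profile 1-1-3 — violates.
(f) [l.m.ʒ]: profile 5-4-3 — violates.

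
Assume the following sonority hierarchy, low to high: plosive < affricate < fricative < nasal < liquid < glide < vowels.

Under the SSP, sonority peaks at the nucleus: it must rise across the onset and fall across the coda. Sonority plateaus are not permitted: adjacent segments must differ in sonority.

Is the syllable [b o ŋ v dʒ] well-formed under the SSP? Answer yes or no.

yes

Onset: /b/ is a plosive (sonority 1); then the nucleus /o/ (sonority 7).
Onset profile 1-7 — rises to the nucleus.
Coda: /ŋ/ is a nasal (sonority 4), /v/ is a fricative (sonority 3), /dʒ/ is an affricate (sonority 2).
Coda profile 7-4-3-2 — falls from the nucleus.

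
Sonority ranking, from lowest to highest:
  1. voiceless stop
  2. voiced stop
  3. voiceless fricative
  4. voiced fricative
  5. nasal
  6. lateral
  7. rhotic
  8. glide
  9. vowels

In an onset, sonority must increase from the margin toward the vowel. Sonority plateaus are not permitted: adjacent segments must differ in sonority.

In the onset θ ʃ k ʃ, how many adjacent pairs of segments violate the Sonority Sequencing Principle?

/θ/ — voiceless fricative, sonority 3.
/ʃ/ — voiceless fricative, sonority 3.
/k/ — voiceless stop, sonority 1.
/ʃ/ — voiceless fricative, sonority 3.
/θ/→/ʃ/: 3→3 (plateau) — violation.
/ʃ/→/k/: 3→1 (does not rise) — violation.
/k/→/ʃ/: 1→3 (rises) — ok.

2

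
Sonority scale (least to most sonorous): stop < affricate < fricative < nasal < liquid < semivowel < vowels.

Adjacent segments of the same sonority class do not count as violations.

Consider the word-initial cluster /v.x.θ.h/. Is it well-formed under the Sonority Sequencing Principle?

yes

/v/ — fricative, sonority 3.
/x/ — fricative, sonority 3.
/θ/ — fricative, sonority 3.
/h/ — fricative, sonority 3.
The profile 3-3-3-3 is non-decreasing (plateaus allowed), so the word-initial cluster satisfies the SSP.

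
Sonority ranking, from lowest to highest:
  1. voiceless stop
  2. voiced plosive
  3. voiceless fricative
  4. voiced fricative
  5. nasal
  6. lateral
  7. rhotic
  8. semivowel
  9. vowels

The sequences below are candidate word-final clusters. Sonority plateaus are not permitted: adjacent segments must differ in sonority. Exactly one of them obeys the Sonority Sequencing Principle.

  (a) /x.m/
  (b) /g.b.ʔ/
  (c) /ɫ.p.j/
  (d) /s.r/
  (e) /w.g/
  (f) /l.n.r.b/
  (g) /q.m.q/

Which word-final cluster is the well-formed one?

e

(a) sonority 3-5: ill-formed.
(b) sonority 2-2-1: ill-formed.
(c) sonority 6-1-8: ill-formed.
(d) sonority 3-7: ill-formed.
(e) sonority 8-2: well-formed.
(f) sonority 6-5-7-2: ill-formed.
(g) sonority 1-5-1: ill-formed.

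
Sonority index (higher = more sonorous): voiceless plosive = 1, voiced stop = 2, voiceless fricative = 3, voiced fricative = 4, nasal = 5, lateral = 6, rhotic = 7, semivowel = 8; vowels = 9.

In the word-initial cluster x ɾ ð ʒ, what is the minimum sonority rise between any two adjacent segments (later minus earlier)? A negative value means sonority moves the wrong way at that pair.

-3

/x/ is a voiceless fricative (sonority 3).
/ɾ/ is a rhotic (sonority 7).
/ð/ is a voiced fricative (sonority 4).
/ʒ/ is a voiced fricative (sonority 4).
/x/→/ɾ/: change +4.
/ɾ/→/ð/: change -3.
/ð/→/ʒ/: change +0.
Minimum = -3.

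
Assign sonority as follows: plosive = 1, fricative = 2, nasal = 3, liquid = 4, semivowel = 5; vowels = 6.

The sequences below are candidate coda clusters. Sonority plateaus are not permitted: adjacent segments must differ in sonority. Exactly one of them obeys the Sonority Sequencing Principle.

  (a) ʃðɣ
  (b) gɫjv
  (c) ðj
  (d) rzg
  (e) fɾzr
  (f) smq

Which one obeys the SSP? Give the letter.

(a) sonority 2-2-2: ill-formed.
(b) sonority 1-4-5-2: ill-formed.
(c) sonority 2-5: ill-formed.
(d) sonority 4-2-1: well-formed.
(e) sonority 2-4-2-4: ill-formed.
(f) sonority 2-3-1: ill-formed.

d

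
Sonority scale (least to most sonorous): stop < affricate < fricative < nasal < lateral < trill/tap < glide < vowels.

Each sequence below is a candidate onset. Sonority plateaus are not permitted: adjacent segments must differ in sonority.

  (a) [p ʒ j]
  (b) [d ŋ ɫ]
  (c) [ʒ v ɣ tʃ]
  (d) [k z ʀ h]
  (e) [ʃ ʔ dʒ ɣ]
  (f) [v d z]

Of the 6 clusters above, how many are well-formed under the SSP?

(a) 1-3-7 → obeys
(b) 1-4-5 → obeys
(c) 3-3-3-2 → violates
(d) 1-3-6-3 → violates
(e) 3-1-2-3 → violates
(f) 3-1-3 → violates

2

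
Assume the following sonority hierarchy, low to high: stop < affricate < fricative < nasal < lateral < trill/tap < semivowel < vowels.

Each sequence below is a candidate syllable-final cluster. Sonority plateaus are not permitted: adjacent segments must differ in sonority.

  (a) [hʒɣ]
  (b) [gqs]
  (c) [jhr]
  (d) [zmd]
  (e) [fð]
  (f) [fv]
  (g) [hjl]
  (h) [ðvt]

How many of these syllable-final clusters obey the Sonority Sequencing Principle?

0

(a) [hʒɣ]: profile 3-3-3 — violates.
(b) [gqs]: profile 1-1-3 — violates.
(c) [jhr]: profile 7-3-6 — violates.
(d) [zmd]: profile 3-4-1 — violates.
(e) [fð]: profile 3-3 — violates.
(f) [fv]: profile 3-3 — violates.
(g) [hjl]: profile 3-7-5 — violates.
(h) [ðvt]: profile 3-3-1 — violates.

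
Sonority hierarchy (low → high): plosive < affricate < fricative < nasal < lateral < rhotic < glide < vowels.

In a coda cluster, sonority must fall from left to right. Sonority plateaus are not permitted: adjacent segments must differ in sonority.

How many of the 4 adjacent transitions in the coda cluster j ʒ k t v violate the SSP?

2

/j/ is a glide (sonority 7).
/ʒ/ is a fricative (sonority 3).
/k/ is a plosive (sonority 1).
/t/ is a plosive (sonority 1).
/v/ is a fricative (sonority 3).
/j/→/ʒ/: 7→3 (falls) — ok.
/ʒ/→/k/: 3→1 (falls) — ok.
/k/→/t/: 1→1 (plateau) — violation.
/t/→/v/: 1→3 (does not fall) — violation.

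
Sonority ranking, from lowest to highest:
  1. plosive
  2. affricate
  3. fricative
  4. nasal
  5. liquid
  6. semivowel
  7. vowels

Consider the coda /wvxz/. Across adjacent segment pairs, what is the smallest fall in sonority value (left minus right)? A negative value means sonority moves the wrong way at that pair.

/w/: semivowel = 6.
/v/: fricative = 3.
/x/: fricative = 3.
/z/: fricative = 3.
/w/→/v/: change +3.
/v/→/x/: change +0.
/x/→/z/: change +0.
Minimum = 0.

0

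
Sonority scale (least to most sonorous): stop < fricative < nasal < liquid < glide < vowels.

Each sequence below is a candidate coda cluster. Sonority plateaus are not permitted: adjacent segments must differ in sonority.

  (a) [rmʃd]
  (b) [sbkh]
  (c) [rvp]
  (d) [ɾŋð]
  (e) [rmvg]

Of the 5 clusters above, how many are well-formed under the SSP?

4

(a) sonority 4-3-2-1: well-formed.
(b) sonority 2-1-1-2: ill-formed.
(c) sonority 4-2-1: well-formed.
(d) sonority 4-3-2: well-formed.
(e) sonority 4-3-2-1: well-formed.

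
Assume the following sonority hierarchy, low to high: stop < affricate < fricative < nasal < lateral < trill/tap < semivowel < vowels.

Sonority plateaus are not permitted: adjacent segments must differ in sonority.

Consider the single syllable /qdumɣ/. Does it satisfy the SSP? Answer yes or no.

Onset: /q/ is a stop (sonority 1), /d/ is a stop (sonority 1); then the nucleus /u/ (sonority 8).
Onset profile 1-1-8 — does not strictly rise throughout.
Coda: /m/ is a nasal (sonority 4), /ɣ/ is a fricative (sonority 3).
Coda profile 8-4-3 — falls from the nucleus.

no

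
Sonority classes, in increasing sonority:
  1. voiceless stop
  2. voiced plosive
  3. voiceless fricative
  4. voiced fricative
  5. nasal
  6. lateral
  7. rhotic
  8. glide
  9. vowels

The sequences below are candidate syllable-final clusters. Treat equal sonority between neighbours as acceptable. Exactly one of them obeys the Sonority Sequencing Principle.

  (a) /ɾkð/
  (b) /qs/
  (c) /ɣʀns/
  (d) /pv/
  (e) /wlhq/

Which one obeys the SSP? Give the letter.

e

(a) 7-1-4 → violates
(b) 1-3 → violates
(c) 4-7-5-3 → violates
(d) 1-4 → violates
(e) 8-6-3-1 → obeys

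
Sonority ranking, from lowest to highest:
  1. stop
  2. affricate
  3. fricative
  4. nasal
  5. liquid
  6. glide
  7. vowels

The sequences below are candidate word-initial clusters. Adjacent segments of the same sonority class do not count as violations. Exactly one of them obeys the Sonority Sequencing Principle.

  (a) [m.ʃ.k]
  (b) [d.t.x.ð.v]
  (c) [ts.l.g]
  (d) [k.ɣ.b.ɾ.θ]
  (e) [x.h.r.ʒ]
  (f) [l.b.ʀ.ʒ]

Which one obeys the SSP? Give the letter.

(a) [m.ʃ.k]: profile 4-3-1 — violates.
(b) [d.t.x.ð.v]: profile 1-1-3-3-3 — obeys.
(c) [ts.l.g]: profile 2-5-1 — violates.
(d) [k.ɣ.b.ɾ.θ]: profile 1-3-1-5-3 — violates.
(e) [x.h.r.ʒ]: profile 3-3-5-3 — violates.
(f) [l.b.ʀ.ʒ]: profile 5-1-5-3 — violates.

b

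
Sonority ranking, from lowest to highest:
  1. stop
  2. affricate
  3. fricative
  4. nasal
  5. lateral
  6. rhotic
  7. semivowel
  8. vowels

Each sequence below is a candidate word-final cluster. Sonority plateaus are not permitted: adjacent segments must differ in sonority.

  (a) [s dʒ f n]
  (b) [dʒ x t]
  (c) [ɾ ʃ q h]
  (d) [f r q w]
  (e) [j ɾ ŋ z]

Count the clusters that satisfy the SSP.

1

(a) sonority 3-2-3-4: ill-formed.
(b) sonority 2-3-1: ill-formed.
(c) sonority 6-3-1-3: ill-formed.
(d) sonority 3-6-1-7: ill-formed.
(e) sonority 7-6-4-3: well-formed.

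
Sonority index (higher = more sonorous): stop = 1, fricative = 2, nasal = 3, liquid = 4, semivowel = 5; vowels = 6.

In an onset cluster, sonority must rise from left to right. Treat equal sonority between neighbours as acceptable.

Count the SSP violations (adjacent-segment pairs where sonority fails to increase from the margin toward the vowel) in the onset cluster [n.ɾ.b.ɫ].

1

/n/ is a nasal (sonority 3).
/ɾ/ is a liquid (sonority 4).
/b/ is a stop (sonority 1).
/ɫ/ is a liquid (sonority 4).
/n/→/ɾ/: 3→4 (rises) — ok.
/ɾ/→/b/: 4→1 (does not rise) — violation.
/b/→/ɫ/: 1→4 (rises) — ok.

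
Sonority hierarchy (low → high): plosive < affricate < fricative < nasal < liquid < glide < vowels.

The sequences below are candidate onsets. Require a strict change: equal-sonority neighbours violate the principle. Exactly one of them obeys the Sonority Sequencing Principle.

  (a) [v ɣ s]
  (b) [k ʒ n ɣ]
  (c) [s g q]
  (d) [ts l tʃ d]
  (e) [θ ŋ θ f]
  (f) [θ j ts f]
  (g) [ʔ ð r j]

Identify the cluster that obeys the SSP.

(a) 3-3-3 → violates
(b) 1-3-4-3 → violates
(c) 3-1-1 → violates
(d) 2-5-2-1 → violates
(e) 3-4-3-3 → violates
(f) 3-6-2-3 → violates
(g) 1-3-5-6 → obeys

g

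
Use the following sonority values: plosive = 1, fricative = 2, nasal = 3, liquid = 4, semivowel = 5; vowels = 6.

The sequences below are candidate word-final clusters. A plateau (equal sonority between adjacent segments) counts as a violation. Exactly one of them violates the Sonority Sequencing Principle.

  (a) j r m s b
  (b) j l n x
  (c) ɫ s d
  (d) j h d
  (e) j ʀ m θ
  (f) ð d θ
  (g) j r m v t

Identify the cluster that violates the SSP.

(a) j r m s b: profile 5-4-3-2-1 — obeys.
(b) j l n x: profile 5-4-3-2 — obeys.
(c) ɫ s d: profile 4-2-1 — obeys.
(d) j h d: profile 5-2-1 — obeys.
(e) j ʀ m θ: profile 5-4-3-2 — obeys.
(f) ð d θ: profile 2-1-2 — violates.
(g) j r m v t: profile 5-4-3-2-1 — obeys.

f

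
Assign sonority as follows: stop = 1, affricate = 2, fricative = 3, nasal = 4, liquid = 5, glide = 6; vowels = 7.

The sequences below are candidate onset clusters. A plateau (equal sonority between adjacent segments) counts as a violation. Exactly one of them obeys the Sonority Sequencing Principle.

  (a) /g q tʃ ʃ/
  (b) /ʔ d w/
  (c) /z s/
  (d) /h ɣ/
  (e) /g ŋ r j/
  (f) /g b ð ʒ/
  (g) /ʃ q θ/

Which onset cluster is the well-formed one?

(a) 1-1-2-3 → violates
(b) 1-1-6 → violates
(c) 3-3 → violates
(d) 3-3 → violates
(e) 1-4-5-6 → obeys
(f) 1-1-3-3 → violates
(g) 3-1-3 → violates

e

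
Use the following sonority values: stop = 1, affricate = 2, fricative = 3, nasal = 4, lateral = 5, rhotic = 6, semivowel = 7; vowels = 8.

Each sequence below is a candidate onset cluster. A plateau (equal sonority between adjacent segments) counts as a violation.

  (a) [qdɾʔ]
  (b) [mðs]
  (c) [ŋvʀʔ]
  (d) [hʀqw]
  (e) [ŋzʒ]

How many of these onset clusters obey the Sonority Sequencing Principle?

0

(a) 1-1-6-1 → violates
(b) 4-3-3 → violates
(c) 4-3-6-1 → violates
(d) 3-6-1-7 → violates
(e) 4-3-3 → violates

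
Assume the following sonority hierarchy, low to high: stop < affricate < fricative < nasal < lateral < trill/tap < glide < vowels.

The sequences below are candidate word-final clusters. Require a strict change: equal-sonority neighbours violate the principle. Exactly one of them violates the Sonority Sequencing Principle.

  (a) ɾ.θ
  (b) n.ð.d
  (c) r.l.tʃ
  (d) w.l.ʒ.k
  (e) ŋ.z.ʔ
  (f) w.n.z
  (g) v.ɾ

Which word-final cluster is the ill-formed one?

g

(a) 6-3 → obeys
(b) 4-3-1 → obeys
(c) 6-5-2 → obeys
(d) 7-5-3-1 → obeys
(e) 4-3-1 → obeys
(f) 7-4-3 → obeys
(g) 3-6 → violates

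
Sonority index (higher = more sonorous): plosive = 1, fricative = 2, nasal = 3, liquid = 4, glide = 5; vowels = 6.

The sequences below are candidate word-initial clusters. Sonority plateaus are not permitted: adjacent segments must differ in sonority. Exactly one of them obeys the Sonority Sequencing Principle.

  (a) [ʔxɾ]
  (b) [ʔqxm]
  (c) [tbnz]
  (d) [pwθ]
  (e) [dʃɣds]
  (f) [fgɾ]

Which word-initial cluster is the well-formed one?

a

(a) sonority 1-2-4: well-formed.
(b) sonority 1-1-2-3: ill-formed.
(c) sonority 1-1-3-2: ill-formed.
(d) sonority 1-5-2: ill-formed.
(e) sonority 1-2-2-1-2: ill-formed.
(f) sonority 2-1-4: ill-formed.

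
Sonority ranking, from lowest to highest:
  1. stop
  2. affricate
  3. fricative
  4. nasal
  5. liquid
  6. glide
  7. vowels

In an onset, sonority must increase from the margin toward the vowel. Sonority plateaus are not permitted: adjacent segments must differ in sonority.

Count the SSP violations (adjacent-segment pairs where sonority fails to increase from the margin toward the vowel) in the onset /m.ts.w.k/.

2

/m/ is a nasal (sonority 4).
/ts/ is an affricate (sonority 2).
/w/ is a glide (sonority 6).
/k/ is a stop (sonority 1).
/m/→/ts/: 4→2 (does not rise) — violation.
/ts/→/w/: 2→6 (rises) — ok.
/w/→/k/: 6→1 (does not rise) — violation.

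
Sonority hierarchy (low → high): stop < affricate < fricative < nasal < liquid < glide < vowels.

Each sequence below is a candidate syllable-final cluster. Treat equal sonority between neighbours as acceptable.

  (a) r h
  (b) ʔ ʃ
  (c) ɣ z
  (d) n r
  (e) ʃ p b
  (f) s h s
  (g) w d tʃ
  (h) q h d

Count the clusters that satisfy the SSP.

(a) r h: profile 5-3 — obeys.
(b) ʔ ʃ: profile 1-3 — violates.
(c) ɣ z: profile 3-3 — obeys.
(d) n r: profile 4-5 — violates.
(e) ʃ p b: profile 3-1-1 — obeys.
(f) s h s: profile 3-3-3 — obeys.
(g) w d tʃ: profile 6-1-2 — violates.
(h) q h d: profile 1-3-1 — violates.

4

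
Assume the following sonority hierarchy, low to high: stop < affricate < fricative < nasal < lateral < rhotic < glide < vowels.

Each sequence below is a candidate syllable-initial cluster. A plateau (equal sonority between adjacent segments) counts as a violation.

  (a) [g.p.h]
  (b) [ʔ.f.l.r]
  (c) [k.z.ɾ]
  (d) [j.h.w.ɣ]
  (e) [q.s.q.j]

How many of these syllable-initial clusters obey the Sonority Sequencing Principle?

2

(a) [g.p.h]: profile 1-1-3 — violates.
(b) [ʔ.f.l.r]: profile 1-3-5-6 — obeys.
(c) [k.z.ɾ]: profile 1-3-6 — obeys.
(d) [j.h.w.ɣ]: profile 7-3-7-3 — violates.
(e) [q.s.q.j]: profile 1-3-1-7 — violates.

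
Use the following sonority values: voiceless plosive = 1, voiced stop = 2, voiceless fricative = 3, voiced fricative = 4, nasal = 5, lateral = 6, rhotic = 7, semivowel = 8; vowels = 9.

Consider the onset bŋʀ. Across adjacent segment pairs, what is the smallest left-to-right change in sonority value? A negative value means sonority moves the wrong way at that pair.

/b/ — voiced stop, sonority 2.
/ŋ/ — nasal, sonority 5.
/ʀ/ — rhotic, sonority 7.
/b/→/ŋ/: change +3.
/ŋ/→/ʀ/: change +2.
Minimum = 2.

2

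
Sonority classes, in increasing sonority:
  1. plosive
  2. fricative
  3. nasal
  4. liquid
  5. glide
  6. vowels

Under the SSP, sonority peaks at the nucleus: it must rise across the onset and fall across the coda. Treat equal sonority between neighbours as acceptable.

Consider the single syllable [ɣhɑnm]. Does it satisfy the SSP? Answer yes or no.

Onset: /ɣ/ is a fricative (sonority 2), /h/ is a fricative (sonority 2); then the nucleus /ɑ/ (sonority 6).
Onset profile 2-2-6 — rises to the nucleus.
Coda: /n/ is a nasal (sonority 3), /m/ is a nasal (sonority 3).
Coda profile 6-3-3 — falls from the nucleus.

yes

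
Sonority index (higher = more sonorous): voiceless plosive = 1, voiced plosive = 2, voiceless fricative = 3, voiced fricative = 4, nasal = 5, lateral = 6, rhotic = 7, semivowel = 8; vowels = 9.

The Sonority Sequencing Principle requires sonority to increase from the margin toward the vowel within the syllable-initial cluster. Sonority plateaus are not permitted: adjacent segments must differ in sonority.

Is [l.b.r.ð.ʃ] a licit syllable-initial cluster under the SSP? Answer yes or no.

/l/: lateral = 6.
/b/: voiced plosive = 2.
/r/: rhotic = 7.
/ð/: voiced fricative = 4.
/ʃ/: voiceless fricative = 3.
The profile is 6-2-7-4-3. Between /l/ (6) and /b/ (2) sonority does not rise, so the cluster violates the SSP.

no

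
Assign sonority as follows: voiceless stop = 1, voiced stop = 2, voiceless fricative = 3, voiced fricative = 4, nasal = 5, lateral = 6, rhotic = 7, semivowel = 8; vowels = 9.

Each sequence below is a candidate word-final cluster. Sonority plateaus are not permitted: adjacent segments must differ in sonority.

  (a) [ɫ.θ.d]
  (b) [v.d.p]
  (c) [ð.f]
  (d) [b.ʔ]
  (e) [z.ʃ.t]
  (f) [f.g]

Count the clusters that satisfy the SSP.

6

(a) [ɫ.θ.d]: profile 6-3-2 — obeys.
(b) [v.d.p]: profile 4-2-1 — obeys.
(c) [ð.f]: profile 4-3 — obeys.
(d) [b.ʔ]: profile 2-1 — obeys.
(e) [z.ʃ.t]: profile 4-3-1 — obeys.
(f) [f.g]: profile 3-2 — obeys.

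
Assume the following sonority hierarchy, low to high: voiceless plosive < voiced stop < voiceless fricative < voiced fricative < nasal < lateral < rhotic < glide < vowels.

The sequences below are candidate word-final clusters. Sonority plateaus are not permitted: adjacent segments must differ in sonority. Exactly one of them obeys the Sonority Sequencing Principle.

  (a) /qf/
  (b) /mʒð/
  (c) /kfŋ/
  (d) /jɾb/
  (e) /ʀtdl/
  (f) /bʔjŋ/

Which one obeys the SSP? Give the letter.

d

(a) /qf/: profile 1-3 — violates.
(b) /mʒð/: profile 5-4-4 — violates.
(c) /kfŋ/: profile 1-3-5 — violates.
(d) /jɾb/: profile 8-7-2 — obeys.
(e) /ʀtdl/: profile 7-1-2-6 — violates.
(f) /bʔjŋ/: profile 2-1-8-5 — violates.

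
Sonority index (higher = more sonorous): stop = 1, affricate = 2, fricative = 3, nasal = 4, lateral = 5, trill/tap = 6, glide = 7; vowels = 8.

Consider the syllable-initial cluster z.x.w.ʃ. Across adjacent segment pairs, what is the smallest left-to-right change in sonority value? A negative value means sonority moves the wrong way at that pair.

-4

/z/: fricative = 3.
/x/: fricative = 3.
/w/: glide = 7.
/ʃ/: fricative = 3.
/z/→/x/: change +0.
/x/→/w/: change +4.
/w/→/ʃ/: change -4.
Minimum = -4.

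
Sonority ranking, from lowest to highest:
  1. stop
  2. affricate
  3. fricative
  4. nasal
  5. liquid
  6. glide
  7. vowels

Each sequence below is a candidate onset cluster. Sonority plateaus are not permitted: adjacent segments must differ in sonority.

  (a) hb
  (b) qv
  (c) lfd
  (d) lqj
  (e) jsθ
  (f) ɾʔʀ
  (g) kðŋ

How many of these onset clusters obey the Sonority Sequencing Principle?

(a) hb: profile 3-1 — violates.
(b) qv: profile 1-3 — obeys.
(c) lfd: profile 5-3-1 — violates.
(d) lqj: profile 5-1-6 — violates.
(e) jsθ: profile 6-3-3 — violates.
(f) ɾʔʀ: profile 5-1-5 — violates.
(g) kðŋ: profile 1-3-4 — obeys.

2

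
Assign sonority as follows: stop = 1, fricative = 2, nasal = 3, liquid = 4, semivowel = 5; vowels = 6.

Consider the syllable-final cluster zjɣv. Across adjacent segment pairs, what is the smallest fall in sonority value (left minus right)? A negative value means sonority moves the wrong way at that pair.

-3

/z/ — fricative, sonority 2.
/j/ — semivowel, sonority 5.
/ɣ/ — fricative, sonority 2.
/v/ — fricative, sonority 2.
/z/→/j/: change -3.
/j/→/ɣ/: change +3.
/ɣ/→/v/: change +0.
Minimum = -3.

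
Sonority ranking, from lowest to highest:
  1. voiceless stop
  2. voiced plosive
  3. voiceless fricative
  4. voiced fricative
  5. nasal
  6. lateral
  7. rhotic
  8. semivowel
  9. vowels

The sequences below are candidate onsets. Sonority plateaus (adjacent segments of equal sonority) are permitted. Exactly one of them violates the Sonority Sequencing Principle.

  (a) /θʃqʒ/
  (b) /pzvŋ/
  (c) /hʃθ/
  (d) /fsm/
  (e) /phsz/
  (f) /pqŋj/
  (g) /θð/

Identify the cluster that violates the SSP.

(a) sonority 3-3-1-4: ill-formed.
(b) sonority 1-4-4-5: well-formed.
(c) sonority 3-3-3: well-formed.
(d) sonority 3-3-5: well-formed.
(e) sonority 1-3-3-4: well-formed.
(f) sonority 1-1-5-8: well-formed.
(g) sonority 3-4: well-formed.

a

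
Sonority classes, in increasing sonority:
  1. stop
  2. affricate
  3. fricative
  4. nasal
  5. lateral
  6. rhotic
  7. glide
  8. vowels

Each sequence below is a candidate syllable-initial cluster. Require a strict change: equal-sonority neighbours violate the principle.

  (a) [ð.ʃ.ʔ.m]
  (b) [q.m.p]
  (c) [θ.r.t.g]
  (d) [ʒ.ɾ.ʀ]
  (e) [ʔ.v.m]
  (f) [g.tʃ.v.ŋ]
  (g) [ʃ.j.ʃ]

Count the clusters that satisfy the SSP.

2

(a) 3-3-1-4 → violates
(b) 1-4-1 → violates
(c) 3-6-1-1 → violates
(d) 3-6-6 → violates
(e) 1-3-4 → obeys
(f) 1-2-3-4 → obeys
(g) 3-7-3 → violates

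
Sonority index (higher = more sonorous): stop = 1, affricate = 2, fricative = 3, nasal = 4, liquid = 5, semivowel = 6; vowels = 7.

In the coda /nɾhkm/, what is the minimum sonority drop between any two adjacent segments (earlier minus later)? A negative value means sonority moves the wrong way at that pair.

-3

/n/ is a nasal (sonority 4).
/ɾ/ is a liquid (sonority 5).
/h/ is a fricative (sonority 3).
/k/ is a stop (sonority 1).
/m/ is a nasal (sonority 4).
/n/→/ɾ/: change -1.
/ɾ/→/h/: change +2.
/h/→/k/: change +2.
/k/→/m/: change -3.
Minimum = -3.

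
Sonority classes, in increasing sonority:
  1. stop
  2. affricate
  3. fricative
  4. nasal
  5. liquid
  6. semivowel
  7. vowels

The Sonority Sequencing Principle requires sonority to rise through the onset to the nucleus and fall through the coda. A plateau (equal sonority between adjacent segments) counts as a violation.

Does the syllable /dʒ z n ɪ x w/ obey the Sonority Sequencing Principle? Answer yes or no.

no

Onset: /dʒ/ is an affricate (sonority 2), /z/ is a fricative (sonority 3), /n/ is a nasal (sonority 4); then the nucleus /ɪ/ (sonority 7).
Onset profile 2-3-4-7 — rises to the nucleus.
Coda: /x/ is a fricative (sonority 3), /w/ is a semivowel (sonority 6).
Coda profile 7-3-6 — does not strictly fall throughout.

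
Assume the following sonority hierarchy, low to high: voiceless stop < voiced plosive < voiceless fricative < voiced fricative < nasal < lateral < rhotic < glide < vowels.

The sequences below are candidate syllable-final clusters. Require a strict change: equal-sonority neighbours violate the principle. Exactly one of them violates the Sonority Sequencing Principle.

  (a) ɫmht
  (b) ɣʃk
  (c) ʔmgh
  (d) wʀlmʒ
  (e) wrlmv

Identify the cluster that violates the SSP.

(a) 6-5-3-1 → obeys
(b) 4-3-1 → obeys
(c) 1-5-2-3 → violates
(d) 8-7-6-5-4 → obeys
(e) 8-7-6-5-4 → obeys

c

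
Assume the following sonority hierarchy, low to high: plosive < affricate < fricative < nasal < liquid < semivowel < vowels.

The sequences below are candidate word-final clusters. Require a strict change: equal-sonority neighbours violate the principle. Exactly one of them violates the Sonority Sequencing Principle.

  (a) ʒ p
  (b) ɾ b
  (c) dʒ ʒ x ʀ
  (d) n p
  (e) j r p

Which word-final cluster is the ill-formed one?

(a) ʒ p: profile 3-1 — obeys.
(b) ɾ b: profile 5-1 — obeys.
(c) dʒ ʒ x ʀ: profile 2-3-3-5 — violates.
(d) n p: profile 4-1 — obeys.
(e) j r p: profile 6-5-1 — obeys.

c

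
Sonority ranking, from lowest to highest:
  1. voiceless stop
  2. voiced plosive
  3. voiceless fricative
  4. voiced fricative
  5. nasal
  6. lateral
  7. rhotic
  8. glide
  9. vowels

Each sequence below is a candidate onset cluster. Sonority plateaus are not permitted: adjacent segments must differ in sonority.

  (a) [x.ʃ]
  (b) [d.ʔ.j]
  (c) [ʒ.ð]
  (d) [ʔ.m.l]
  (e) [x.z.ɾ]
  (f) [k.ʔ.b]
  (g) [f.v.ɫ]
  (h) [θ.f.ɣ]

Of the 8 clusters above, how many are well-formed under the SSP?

(a) sonority 3-3: ill-formed.
(b) sonority 2-1-8: ill-formed.
(c) sonority 4-4: ill-formed.
(d) sonority 1-5-6: well-formed.
(e) sonority 3-4-7: well-formed.
(f) sonority 1-1-2: ill-formed.
(g) sonority 3-4-6: well-formed.
(h) sonority 3-3-4: ill-formed.

3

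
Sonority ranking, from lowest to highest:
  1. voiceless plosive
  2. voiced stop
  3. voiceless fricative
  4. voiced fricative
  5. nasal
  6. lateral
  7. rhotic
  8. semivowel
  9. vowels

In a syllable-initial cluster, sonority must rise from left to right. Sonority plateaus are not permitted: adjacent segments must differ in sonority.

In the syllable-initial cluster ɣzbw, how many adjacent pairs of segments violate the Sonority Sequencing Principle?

2

/ɣ/ — voiced fricative, sonority 4.
/z/ — voiced fricative, sonority 4.
/b/ — voiced stop, sonority 2.
/w/ — semivowel, sonority 8.
/ɣ/→/z/: 4→4 (plateau) — violation.
/z/→/b/: 4→2 (does not rise) — violation.
/b/→/w/: 2→8 (rises) — ok.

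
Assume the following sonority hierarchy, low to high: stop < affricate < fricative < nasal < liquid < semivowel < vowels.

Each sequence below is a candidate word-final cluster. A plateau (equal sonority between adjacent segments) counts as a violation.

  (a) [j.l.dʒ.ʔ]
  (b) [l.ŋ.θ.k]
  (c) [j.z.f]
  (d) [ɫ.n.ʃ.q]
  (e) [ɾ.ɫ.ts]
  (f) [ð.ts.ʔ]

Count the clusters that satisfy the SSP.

4

(a) 6-5-2-1 → obeys
(b) 5-4-3-1 → obeys
(c) 6-3-3 → violates
(d) 5-4-3-1 → obeys
(e) 5-5-2 → violates
(f) 3-2-1 → obeys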